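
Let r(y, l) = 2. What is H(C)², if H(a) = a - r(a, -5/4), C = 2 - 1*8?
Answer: 64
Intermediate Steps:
C = -6 (C = 2 - 8 = -6)
H(a) = -2 + a (H(a) = a - 1*2 = a - 2 = -2 + a)
H(C)² = (-2 - 6)² = (-8)² = 64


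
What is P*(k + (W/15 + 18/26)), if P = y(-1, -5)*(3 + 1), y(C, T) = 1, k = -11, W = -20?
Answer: -1816/39 ≈ -46.564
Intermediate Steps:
P = 4 (P = 1*(3 + 1) = 1*4 = 4)
P*(k + (W/15 + 18/26)) = 4*(-11 + (-20/15 + 18/26)) = 4*(-11 + (-20*1/15 + 18*(1/26))) = 4*(-11 + (-4/3 + 9/13)) = 4*(-11 - 25/39) = 4*(-454/39) = -1816/39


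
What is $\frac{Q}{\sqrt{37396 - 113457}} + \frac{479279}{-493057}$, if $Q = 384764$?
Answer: $- \frac{479279}{493057} - \frac{384764 i \sqrt{76061}}{76061} \approx -0.97206 - 1395.1 i$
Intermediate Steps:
$\frac{Q}{\sqrt{37396 - 113457}} + \frac{479279}{-493057} = \frac{384764}{\sqrt{37396 - 113457}} + \frac{479279}{-493057} = \frac{384764}{\sqrt{-76061}} + 479279 \left(- \frac{1}{493057}\right) = \frac{384764}{i \sqrt{76061}} - \frac{479279}{493057} = 384764 \left(- \frac{i \sqrt{76061}}{76061}\right) - \frac{479279}{493057} = - \frac{384764 i \sqrt{76061}}{76061} - \frac{479279}{493057} = - \frac{479279}{493057} - \frac{384764 i \sqrt{76061}}{76061}$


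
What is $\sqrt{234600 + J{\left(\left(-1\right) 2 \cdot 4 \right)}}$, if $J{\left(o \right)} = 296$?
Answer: $4 \sqrt{14681} \approx 484.66$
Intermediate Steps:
$\sqrt{234600 + J{\left(\left(-1\right) 2 \cdot 4 \right)}} = \sqrt{234600 + 296} = \sqrt{234896} = 4 \sqrt{14681}$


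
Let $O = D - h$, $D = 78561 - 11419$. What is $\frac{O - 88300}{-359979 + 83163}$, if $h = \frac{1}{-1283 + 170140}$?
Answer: $\frac{3572676407}{46742319312} \approx 0.076433$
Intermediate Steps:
$D = 67142$
$h = \frac{1}{168857} \approx 5.9222 \cdot 10^{-6}$
$O = \frac{11337396693}{168857}$ ($O = 67142 - \frac{1}{168857} = \frac{11337396693}{168857} \approx 67142.0$)
$\frac{O - 88300}{-359979 + 83163} = \frac{\frac{11337396693}{168857} - 88300}{-359979 + 83163} = - \frac{3572676407}{168857 \left(-276816\right)} = \left(- \frac{3572676407}{168857}\right) \left(- \frac{1}{276816}\right) = \frac{3572676407}{46742319312}$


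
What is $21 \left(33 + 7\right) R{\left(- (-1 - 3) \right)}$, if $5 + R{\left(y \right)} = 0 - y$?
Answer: $-7560$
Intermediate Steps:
$R{\left(y \right)} = -5 - y$ ($R{\left(y \right)} = -5 + \left(0 - y\right) = -5 - y$)
$21 \left(33 + 7\right) R{\left(- (-1 - 3) \right)} = 21 \left(33 + 7\right) \left(-5 - - (-1 - 3)\right) = 21 \cdot 40 \left(-5 - \left(-1\right) \left(-4\right)\right) = 840 \left(-5 - 4\right) = 840 \left(-9\right) = -7560$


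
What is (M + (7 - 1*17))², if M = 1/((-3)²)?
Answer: 7921/81 ≈ 97.790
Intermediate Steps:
M = ⅑ (M = 1/9 = ⅑ ≈ 0.11111)
(M + (7 - 1*17))² = (⅑ + (7 - 1*17))² = (⅑ + (7 - 17))² = (⅑ - 10)² = (-89/9)² = 7921/81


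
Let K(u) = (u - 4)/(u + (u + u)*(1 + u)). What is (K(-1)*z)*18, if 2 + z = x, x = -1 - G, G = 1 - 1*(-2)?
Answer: -540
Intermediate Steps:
G = 3 (G = 1 + 2 = 3)
x = -4 (x = -1 - 1*3 = -1 - 3 = -4)
K(u) = (-4 + u)/(u + 2*u*(1 + u)) (K(u) = (-4 + u)/(u + (2*u)*(1 + u)) = (-4 + u)/(u + 2*u*(1 + u)))
z = -6 (z = -2 - 4 = -6)
(K(-1)*z)*18 = (((-4 - 1)/((-1)*(3 + 2*(-1))))*(-6))*18 = (-1*(-5)/(3 - 2)*(-6))*18 = (-1*(-5)/1*(-6))*18 = (-1*1*(-5)*(-6))*18 = (5*(-6))*18 = -30*18 = -540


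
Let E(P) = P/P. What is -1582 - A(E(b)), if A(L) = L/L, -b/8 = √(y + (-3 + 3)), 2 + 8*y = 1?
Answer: -1583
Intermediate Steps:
y = -⅛ (y = -¼ + (⅛)*1 = -¼ + ⅛ = -⅛ ≈ -0.12500)
b = -2*I*√2 (b = -8*√(-⅛ + (-3 + 3)) = -8*√(-⅛ + 0) = -2*I*√2 ≈ -2.8284*I)
E(P) = 1
A(L) = 1
-1582 - A(E(b)) = -1582 - 1*1 = -1582 - 1 = -1583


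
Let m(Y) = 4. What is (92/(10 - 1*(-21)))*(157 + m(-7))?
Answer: 14812/31 ≈ 477.81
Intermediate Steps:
(92/(10 - 1*(-21)))*(157 + m(-7)) = (92/(10 - 1*(-21)))*(157 + 4) = (92/(10 + 21))*161 = (92/31)*161 = 14812/31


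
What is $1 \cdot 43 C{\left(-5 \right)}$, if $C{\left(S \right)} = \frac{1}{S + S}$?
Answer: $- \frac{43}{10} \approx -4.3$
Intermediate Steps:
$C{\left(S \right)} = \frac{1}{2 S}$
$1 \cdot 43 C{\left(-5 \right)} = 1 \cdot 43 \frac{1}{2 \left(-5\right)} = 43 \cdot \frac{1}{2} \left(- \frac{1}{5}\right) = 43 \left(- \frac{1}{10}\right) = - \frac{43}{10}$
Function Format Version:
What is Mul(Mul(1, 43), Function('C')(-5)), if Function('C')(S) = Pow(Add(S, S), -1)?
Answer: Rational(-43, 10) ≈ -4.3000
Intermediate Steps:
Function('C')(S) = Mul(Rational(1, 2), Pow(S, -1)) (Function('C')(S) = Pow(Mul(2, S), -1) = Mul(Rational(1, 2), Pow(S, -1)))
Mul(Mul(1, 43), Function('C')(-5)) = Mul(Mul(1, 43), Mul(Rational(1, 2), Pow(-5, -1))) = Mul(43, Mul(Rational(1, 2), Rational(-1, 5))) = Mul(43, Rational(-1, 10)) = Rational(-43, 10)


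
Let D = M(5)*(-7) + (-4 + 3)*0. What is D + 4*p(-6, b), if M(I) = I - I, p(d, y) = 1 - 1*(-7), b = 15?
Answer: 32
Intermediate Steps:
p(d, y) = 8 (p(d, y) = 1 + 7 = 8)
M(I) = 0
D = 0 (D = 0*(-7) + (-4 + 3)*0 = 0 - 1*0 = 0 + 0 = 0)
D + 4*p(-6, b) = 0 + 4*8 = 0 + 32 = 32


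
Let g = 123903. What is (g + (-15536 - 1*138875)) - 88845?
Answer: -119353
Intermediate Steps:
(g + (-15536 - 1*138875)) - 88845 = (123903 + (-15536 - 1*138875)) - 88845 = (123903 + (-15536 - 138875)) - 88845 = (123903 - 154411) - 88845 = -30508 - 88845 = -119353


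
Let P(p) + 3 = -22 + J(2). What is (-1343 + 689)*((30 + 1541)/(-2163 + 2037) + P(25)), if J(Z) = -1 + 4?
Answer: 473387/21 ≈ 22542.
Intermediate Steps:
J(Z) = 3
P(p) = -22 (P(p) = -3 + (-22 + 3) = -3 - 19 = -22)
(-1343 + 689)*((30 + 1541)/(-2163 + 2037) + P(25)) = (-1343 + 689)*((30 + 1541)/(-2163 + 2037) - 22) = -654*(1571/(-126) - 22) = -654*(1571*(-1/126) - 22) = -654*(-1571/126 - 22) = -654*(-4343/126) = 473387/21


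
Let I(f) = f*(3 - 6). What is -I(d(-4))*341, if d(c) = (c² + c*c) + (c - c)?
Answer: 32736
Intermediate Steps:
d(c) = 2*c² (d(c) = (c² + c²) + 0 = 2*c² + 0 = 2*c²)
I(f) = -3*f (I(f) = f*(-3) = -3*f)
-I(d(-4))*341 = -(-3)*2*(-4)²*341 = -(-3)*2*16*341 = -(-3)*32*341 = -1*(-96)*341 = 96*341 = 32736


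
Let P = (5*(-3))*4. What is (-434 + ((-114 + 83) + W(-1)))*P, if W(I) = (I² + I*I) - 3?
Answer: 27960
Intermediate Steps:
W(I) = -3 + 2*I² (W(I) = (I² + I²) - 3 = 2*I² - 3 = -3 + 2*I²)
P = -60 (P = -15*4 = -60)
(-434 + ((-114 + 83) + W(-1)))*P = (-434 + ((-114 + 83) + (-3 + 2*(-1)²)))*(-60) = (-434 + (-31 + (-3 + 2*1)))*(-60) = (-434 + (-31 + (-3 + 2)))*(-60) = (-434 + (-31 - 1))*(-60) = (-434 - 32)*(-60) = -466*(-60) = 27960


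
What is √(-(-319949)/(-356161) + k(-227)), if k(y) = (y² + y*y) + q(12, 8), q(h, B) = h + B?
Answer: √13075398163825049/356161 ≈ 321.06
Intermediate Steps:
q(h, B) = B + h
k(y) = 20 + 2*y² (k(y) = (y² + y*y) + (8 + 12) = (y² + y²) + 20 = 2*y² + 20 = 20 + 2*y²)
√(-(-319949)/(-356161) + k(-227)) = √(-(-319949)/(-356161) + (20 + 2*(-227)²)) = √(-(-319949)*(-1)/356161 + (20 + 2*51529)) = √(-1*319949/356161 + (20 + 103058)) = √(-319949/356161 + 103078) = √(36712043609/356161) = √13075398163825049/356161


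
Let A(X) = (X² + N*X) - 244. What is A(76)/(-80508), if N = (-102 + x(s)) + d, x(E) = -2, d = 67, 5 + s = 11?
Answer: -680/20127 ≈ -0.033785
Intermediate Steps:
s = 6 (s = -5 + 11 = 6)
N = -37 (N = (-102 - 2) + 67 = -104 + 67 = -37)
A(X) = -244 + X² - 37*X (A(X) = (X² - 37*X) - 244 = -244 + X² - 37*X)
A(76)/(-80508) = (-244 + 76² - 37*76)/(-80508) = (-244 + 5776 - 2812)*(-1/80508) = 2720*(-1/80508) = -680/20127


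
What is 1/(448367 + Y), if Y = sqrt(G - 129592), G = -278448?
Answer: 448367/201033374729 - 202*I*sqrt(10)/201033374729 ≈ 2.2303e-6 - 3.1775e-9*I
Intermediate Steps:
Y = 202*I*sqrt(10) (Y = sqrt(-278448 - 129592) = sqrt(-408040) = 202*I*sqrt(10) ≈ 638.78*I)
1/(448367 + Y) = 1/(448367 + 202*I*sqrt(10))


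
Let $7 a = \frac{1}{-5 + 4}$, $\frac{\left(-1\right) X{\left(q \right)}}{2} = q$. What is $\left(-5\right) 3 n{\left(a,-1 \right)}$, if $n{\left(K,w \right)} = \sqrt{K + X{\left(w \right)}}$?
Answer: $- \frac{15 \sqrt{91}}{7} \approx -20.442$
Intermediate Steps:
$X{\left(q \right)} = - 2 q$
$a = - \frac{1}{7}$ ($a = \frac{1}{7 \left(-5 + 4\right)} = \frac{1}{7 \left(-1\right)} = \frac{1}{7} \left(-1\right) = - \frac{1}{7} \approx -0.14286$)
$n{\left(K,w \right)} = \sqrt{K - 2 w}$
$\left(-5\right) 3 n{\left(a,-1 \right)} = \left(-5\right) 3 \sqrt{- \frac{1}{7} - -2} = - 15 \sqrt{- \frac{1}{7} + 2} = - 15 \sqrt{\frac{13}{7}} = - 15 \frac{\sqrt{91}}{7} = - \frac{15 \sqrt{91}}{7}$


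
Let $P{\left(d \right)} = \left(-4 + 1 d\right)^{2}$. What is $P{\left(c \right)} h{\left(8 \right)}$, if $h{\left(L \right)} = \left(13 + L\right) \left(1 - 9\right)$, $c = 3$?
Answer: $-168$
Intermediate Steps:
$P{\left(d \right)} = \left(-4 + d\right)^{2}$
$h{\left(L \right)} = -104 - 8 L$ ($h{\left(L \right)} = \left(13 + L\right) \left(-8\right) = -104 - 8 L$)
$P{\left(c \right)} h{\left(8 \right)} = \left(-4 + 3\right)^{2} \left(-104 - 64\right) = \left(-1\right)^{2} \left(-104 - 64\right) = 1 \left(-168\right) = -168$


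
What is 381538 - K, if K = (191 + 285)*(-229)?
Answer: 490542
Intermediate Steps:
K = -109004 (K = 476*(-229) = -109004)
381538 - K = 381538 - 1*(-109004) = 381538 + 109004 = 490542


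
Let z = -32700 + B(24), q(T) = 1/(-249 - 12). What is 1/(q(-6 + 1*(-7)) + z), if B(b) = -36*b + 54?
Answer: -261/8746111 ≈ -2.9842e-5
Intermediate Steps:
q(T) = -1/261 (q(T) = 1/(-261) = -1/261)
B(b) = 54 - 36*b
z = -33510 (z = -32700 + (54 - 36*24) = -32700 + (54 - 864) = -32700 - 810 = -33510)
1/(q(-6 + 1*(-7)) + z) = 1/(-1/261 - 33510) = 1/(-8746111/261) = -261/8746111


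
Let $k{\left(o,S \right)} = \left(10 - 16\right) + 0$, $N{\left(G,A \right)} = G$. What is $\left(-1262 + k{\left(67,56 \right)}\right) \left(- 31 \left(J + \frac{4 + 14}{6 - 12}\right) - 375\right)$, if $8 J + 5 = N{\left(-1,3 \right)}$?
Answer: $328095$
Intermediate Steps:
$J = - \frac{3}{4}$ ($J = - \frac{5}{8} + \frac{1}{8} \left(-1\right) = - \frac{5}{8} - \frac{1}{8} = - \frac{3}{4} \approx -0.75$)
$k{\left(o,S \right)} = -6$ ($k{\left(o,S \right)} = -6 + 0 = -6$)
$\left(-1262 + k{\left(67,56 \right)}\right) \left(- 31 \left(J + \frac{4 + 14}{6 - 12}\right) - 375\right) = \left(-1262 - 6\right) \left(- 31 \left(- \frac{3}{4} + \frac{4 + 14}{6 - 12}\right) - 375\right) = - 1268 \left(- 31 \left(- \frac{3}{4} + \frac{18}{-6}\right) - 375\right) = - 1268 \left(- 31 \left(- \frac{3}{4} + 18 \left(- \frac{1}{6}\right)\right) - 375\right) = - 1268 \left(- 31 \left(- \frac{3}{4} - 3\right) - 375\right) = - 1268 \left(\left(-31\right) \left(- \frac{15}{4}\right) - 375\right) = - 1268 \left(\frac{465}{4} - 375\right) = \left(-1268\right) \left(- \frac{1035}{4}\right) = 328095$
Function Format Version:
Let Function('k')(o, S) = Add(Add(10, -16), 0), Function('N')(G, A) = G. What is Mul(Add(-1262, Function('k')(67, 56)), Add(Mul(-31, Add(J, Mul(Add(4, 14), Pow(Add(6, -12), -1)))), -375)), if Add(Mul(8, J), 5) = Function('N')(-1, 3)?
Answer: 328095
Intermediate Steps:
J = Rational(-3, 4) (J = Add(Rational(-5, 8), Mul(Rational(1, 8), -1)) = Add(Rational(-5, 8), Rational(-1, 8)) = Rational(-3, 4) ≈ -0.75000)
Function('k')(o, S) = -6 (Function('k')(o, S) = Add(-6, 0) = -6)
Mul(Add(-1262, Function('k')(67, 56)), Add(Mul(-31, Add(J, Mul(Add(4, 14), Pow(Add(6, -12), -1)))), -375)) = Mul(Add(-1262, -6), Add(Mul(-31, Add(Rational(-3, 4), Mul(Add(4, 14), Pow(Add(6, -12), -1)))), -375)) = Mul(-1268, Add(Mul(-31, Add(Rational(-3, 4), Mul(18, Pow(-6, -1)))), -375)) = Mul(-1268, Add(Mul(-31, Add(Rational(-3, 4), Mul(18, Rational(-1, 6)))), -375)) = Mul(-1268, Add(Mul(-31, Add(Rational(-3, 4), -3)), -375)) = Mul(-1268, Add(Mul(-31, Rational(-15, 4)), -375)) = Mul(-1268, Add(Rational(465, 4), -375)) = Mul(-1268, Rational(-1035, 4)) = 328095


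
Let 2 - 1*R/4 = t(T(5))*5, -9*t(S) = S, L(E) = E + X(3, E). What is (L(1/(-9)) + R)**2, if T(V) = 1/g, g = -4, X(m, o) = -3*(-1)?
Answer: 961/9 ≈ 106.78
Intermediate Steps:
X(m, o) = 3
L(E) = 3 + E (L(E) = E + 3 = 3 + E)
T(V) = -1/4 (T(V) = 1/(-4) = -1/4)
t(S) = -S/9
R = 67/9 (R = 8 - 4*(-1/9*(-1/4))*5 = 8 - 5/9 = 67/9 ≈ 7.4444)
(L(1/(-9)) + R)**2 = ((3 + 1/(-9)) + 67/9)**2 = ((3 - 1/9) + 67/9)**2 = (26/9 + 67/9)**2 = (31/3)**2 = 961/9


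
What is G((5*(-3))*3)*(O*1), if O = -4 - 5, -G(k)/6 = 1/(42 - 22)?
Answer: 27/10 ≈ 2.7000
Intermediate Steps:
G(k) = -3/10 (G(k) = -6/(42 - 22) = -6/20 = -6*1/20 = -3/10)
O = -9
G((5*(-3))*3)*(O*1) = -(-27)/10 = -3/10*(-9) = 27/10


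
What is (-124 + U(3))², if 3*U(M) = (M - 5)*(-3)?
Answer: 14884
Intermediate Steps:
U(M) = 5 - M (U(M) = ((M - 5)*(-3))/3 = ((-5 + M)*(-3))/3 = (15 - 3*M)/3 = 5 - M)
(-124 + U(3))² = (-124 + (5 - 1*3))² = (-124 + (5 - 3))² = (-124 + 2)² = (-122)² = 14884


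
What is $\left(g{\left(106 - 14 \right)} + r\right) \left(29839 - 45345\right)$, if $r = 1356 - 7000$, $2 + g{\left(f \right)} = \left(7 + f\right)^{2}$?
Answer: $-64427430$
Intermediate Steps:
$g{\left(f \right)} = -2 + \left(7 + f\right)^{2}$
$r = -5644$
$\left(g{\left(106 - 14 \right)} + r\right) \left(29839 - 45345\right) = \left(\left(-2 + \left(7 + \left(106 - 14\right)\right)^{2}\right) - 5644\right) \left(29839 - 45345\right) = \left(\left(-2 + \left(7 + 92\right)^{2}\right) - 5644\right) \left(-15506\right) = \left(\left(-2 + 99^{2}\right) - 5644\right) \left(-15506\right) = \left(\left(-2 + 9801\right) - 5644\right) \left(-15506\right) = \left(9799 - 5644\right) \left(-15506\right) = 4155 \left(-15506\right) = -64427430$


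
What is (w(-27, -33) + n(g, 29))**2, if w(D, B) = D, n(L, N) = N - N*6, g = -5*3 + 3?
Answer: 29584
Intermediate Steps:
g = -12 (g = -15 + 3 = -12)
n(L, N) = -5*N (n(L, N) = N - 6*N = -5*N)
(w(-27, -33) + n(g, 29))**2 = (-27 - 5*29)**2 = (-27 - 145)**2 = (-172)**2 = 29584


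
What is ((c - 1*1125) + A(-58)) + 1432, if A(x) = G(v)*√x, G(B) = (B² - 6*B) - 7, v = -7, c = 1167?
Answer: 1474 + 84*I*√58 ≈ 1474.0 + 639.72*I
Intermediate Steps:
G(B) = -7 + B² - 6*B
A(x) = 84*√x (A(x) = (-7 + (-7)² - 6*(-7))*√x = (-7 + 49 + 42)*√x = 84*√x)
((c - 1*1125) + A(-58)) + 1432 = ((1167 - 1*1125) + 84*√(-58)) + 1432 = ((1167 - 1125) + 84*(I*√58)) + 1432 = (42 + 84*I*√58) + 1432 = 1474 + 84*I*√58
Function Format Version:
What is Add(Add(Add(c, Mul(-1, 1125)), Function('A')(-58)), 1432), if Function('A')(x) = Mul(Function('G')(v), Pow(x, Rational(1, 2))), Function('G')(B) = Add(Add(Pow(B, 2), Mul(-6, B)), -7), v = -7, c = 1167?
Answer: Add(1474, Mul(84, I, Pow(58, Rational(1, 2)))) ≈ Add(1474.0, Mul(639.72, I))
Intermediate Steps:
Function('G')(B) = Add(-7, Pow(B, 2), Mul(-6, B))
Function('A')(x) = Mul(84, Pow(x, Rational(1, 2))) (Function('A')(x) = Mul(Add(-7, Pow(-7, 2), Mul(-6, -7)), Pow(x, Rational(1, 2))) = Mul(Add(-7, 49, 42), Pow(x, Rational(1, 2))) = Mul(84, Pow(x, Rational(1, 2))))
Add(Add(Add(c, Mul(-1, 1125)), Function('A')(-58)), 1432) = Add(Add(Add(1167, Mul(-1, 1125)), Mul(84, Pow(-58, Rational(1, 2)))), 1432) = Add(Add(Add(1167, -1125), Mul(84, Mul(I, Pow(58, Rational(1, 2))))), 1432) = Add(Add(42, Mul(84, I, Pow(58, Rational(1, 2)))), 1432) = Add(1474, Mul(84, I, Pow(58, Rational(1, 2))))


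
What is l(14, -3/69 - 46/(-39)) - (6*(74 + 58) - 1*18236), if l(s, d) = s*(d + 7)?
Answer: 15749440/897 ≈ 17558.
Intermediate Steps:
l(s, d) = s*(7 + d)
l(14, -3/69 - 46/(-39)) - (6*(74 + 58) - 1*18236) = 14*(7 + (-3/69 - 46/(-39))) - (6*(74 + 58) - 1*18236) = 14*(7 + (-3*1/69 - 46*(-1/39))) - (6*132 - 18236) = 14*(7 + (-1/23 + 46/39)) - (792 - 18236) = 14*(7 + 1019/897) - 1*(-17444) = 14*(7298/897) + 17444 = 102172/897 + 17444 = 15749440/897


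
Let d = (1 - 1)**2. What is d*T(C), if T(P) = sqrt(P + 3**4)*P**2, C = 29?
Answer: 0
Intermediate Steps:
d = 0 (d = 0**2 = 0)
T(P) = P**2*sqrt(81 + P) (T(P) = sqrt(P + 81)*P**2 = sqrt(81 + P)*P**2 = P**2*sqrt(81 + P))
d*T(C) = 0*(29**2*sqrt(81 + 29)) = 0*(841*sqrt(110)) = 0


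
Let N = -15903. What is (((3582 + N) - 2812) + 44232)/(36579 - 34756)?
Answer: 29099/1823 ≈ 15.962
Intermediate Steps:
(((3582 + N) - 2812) + 44232)/(36579 - 34756) = (((3582 - 15903) - 2812) + 44232)/(36579 - 34756) = ((-12321 - 2812) + 44232)/1823 = (-15133 + 44232)*(1/1823) = 29099*(1/1823) = 29099/1823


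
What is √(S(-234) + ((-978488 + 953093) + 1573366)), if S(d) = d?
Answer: √1547737 ≈ 1244.1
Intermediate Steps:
√(S(-234) + ((-978488 + 953093) + 1573366)) = √(-234 + ((-978488 + 953093) + 1573366)) = √(-234 + (-25395 + 1573366)) = √(-234 + 1547971) = √1547737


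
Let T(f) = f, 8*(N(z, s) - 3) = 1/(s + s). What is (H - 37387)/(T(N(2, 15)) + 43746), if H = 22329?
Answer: -3613920/10499761 ≈ -0.34419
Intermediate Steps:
N(z, s) = 3 + 1/(16*s) (N(z, s) = 3 + 1/(8*(s + s)) = 3 + 1/(8*((2*s))) = 3 + (1/(2*s))/8 = 3 + 1/(16*s))
(H - 37387)/(T(N(2, 15)) + 43746) = (22329 - 37387)/((3 + (1/16)/15) + 43746) = -15058/((3 + (1/16)*(1/15)) + 43746) = -15058/((3 + 1/240) + 43746) = -15058/(721/240 + 43746) = -15058/10499761/240 = -15058*240/10499761 = -3613920/10499761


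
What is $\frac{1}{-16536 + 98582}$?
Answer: $\frac{1}{82046} \approx 1.2188 \cdot 10^{-5}$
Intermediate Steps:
$\frac{1}{-16536 + 98582} = \frac{1}{82046}$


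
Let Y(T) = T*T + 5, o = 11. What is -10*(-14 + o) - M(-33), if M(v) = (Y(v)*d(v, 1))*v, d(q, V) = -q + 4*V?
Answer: 1335804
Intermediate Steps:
Y(T) = 5 + T² (Y(T) = T² + 5 = 5 + T²)
M(v) = v*(4 - v)*(5 + v²) (M(v) = ((5 + v²)*(-v + 4*1))*v = ((5 + v²)*(-v + 4))*v = ((5 + v²)*(4 - v))*v = ((4 - v)*(5 + v²))*v = v*(4 - v)*(5 + v²))
-10*(-14 + o) - M(-33) = -10*(-14 + 11) - (-1)*(-33)*(-4 - 33)*(5 + (-33)²) = -10*(-3) - (-1)*(-33)*(-37)*(5 + 1089) = 30 - (-1)*(-33)*(-37)*1094 = 30 - 1*(-1335774) = 30 + 1335774 = 1335804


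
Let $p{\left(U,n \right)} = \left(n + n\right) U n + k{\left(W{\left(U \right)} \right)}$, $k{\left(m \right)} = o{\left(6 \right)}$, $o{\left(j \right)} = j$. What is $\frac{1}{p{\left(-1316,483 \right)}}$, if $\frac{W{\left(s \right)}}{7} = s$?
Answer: $- \frac{1}{614016642} \approx -1.6286 \cdot 10^{-9}$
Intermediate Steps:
$W{\left(s \right)} = 7 s$
$k{\left(m \right)} = 6$
$p{\left(U,n \right)} = 6 + 2 U n^{2}$ ($p{\left(U,n \right)} = \left(n + n\right) U n + 6 = 2 n U n + 6 = 2 U n n + 6 = 2 U n^{2} + 6 = 6 + 2 U n^{2}$)
$\frac{1}{p{\left(-1316,483 \right)}} = \frac{1}{6 + 2 \left(-1316\right) 483^{2}} = \frac{1}{6 + 2 \left(-1316\right) 233289} = \frac{1}{6 - 614016648} = \frac{1}{-614016642} = - \frac{1}{614016642}$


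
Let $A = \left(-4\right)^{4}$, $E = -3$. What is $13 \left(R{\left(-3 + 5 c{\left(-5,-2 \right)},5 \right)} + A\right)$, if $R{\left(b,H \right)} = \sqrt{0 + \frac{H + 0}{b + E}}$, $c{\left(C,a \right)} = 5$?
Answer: $3328 + \frac{13 \sqrt{95}}{19} \approx 3334.7$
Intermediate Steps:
$R{\left(b,H \right)} = \sqrt{\frac{H}{-3 + b}}$ ($R{\left(b,H \right)} = \sqrt{0 + \frac{H + 0}{b - 3}} = \sqrt{0 + \frac{H}{-3 + b}} = \sqrt{\frac{H}{-3 + b}}$)
$A = 256$
$13 \left(R{\left(-3 + 5 c{\left(-5,-2 \right)},5 \right)} + A\right) = 13 \left(\sqrt{\frac{5}{-3 + \left(-3 + 5 \cdot 5\right)}} + 256\right) = 13 \left(\sqrt{\frac{5}{-3 + \left(-3 + 25\right)}} + 256\right) = 13 \left(\sqrt{\frac{5}{-3 + 22}} + 256\right) = 13 \left(\sqrt{\frac{5}{19}} + 256\right) = 13 \left(\frac{\sqrt{95}}{19} + 256\right) = 13 \left(256 + \frac{\sqrt{95}}{19}\right) = 3328 + \frac{13 \sqrt{95}}{19}$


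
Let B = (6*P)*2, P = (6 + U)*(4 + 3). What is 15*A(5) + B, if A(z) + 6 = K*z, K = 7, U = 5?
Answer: 1359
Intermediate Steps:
P = 77 (P = (6 + 5)*(4 + 3) = 11*7 = 77)
A(z) = -6 + 7*z
B = 924 (B = (6*77)*2 = 462*2 = 924)
15*A(5) + B = 15*(-6 + 7*5) + 924 = 15*(-6 + 35) + 924 = 15*29 + 924 = 435 + 924 = 1359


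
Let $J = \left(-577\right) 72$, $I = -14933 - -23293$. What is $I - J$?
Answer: $49904$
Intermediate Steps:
$I = 8360$ ($I = -14933 + 23293 = 8360$)
$J = -41544$
$I - J = 8360 - -41544 = 8360 + 41544 = 49904$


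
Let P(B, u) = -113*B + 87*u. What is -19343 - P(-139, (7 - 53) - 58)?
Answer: -26002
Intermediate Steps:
-19343 - P(-139, (7 - 53) - 58) = -19343 - (-113*(-139) + 87*((7 - 53) - 58)) = -19343 - (15707 + 87*(-46 - 58)) = -19343 - (15707 + 87*(-104)) = -19343 - (15707 - 9048) = -19343 - 1*6659 = -19343 - 6659 = -26002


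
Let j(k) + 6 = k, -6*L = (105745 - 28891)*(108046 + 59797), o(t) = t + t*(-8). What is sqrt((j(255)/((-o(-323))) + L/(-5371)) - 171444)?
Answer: 2*sqrt(8436737848630090846)/12143831 ≈ 478.37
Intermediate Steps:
o(t) = -7*t (o(t) = t - 8*t = -7*t)
L = -2149900987 (L = -(105745 - 28891)*(108046 + 59797)/6 = -12809*167843 = -1/6*12899405922 = -2149900987)
j(k) = -6 + k
sqrt((j(255)/((-o(-323))) + L/(-5371)) - 171444) = sqrt(((-6 + 255)/((-(-7)*(-323))) - 2149900987/(-5371)) - 171444) = sqrt((249/((-1*2261)) - 2149900987*(-1/5371)) - 171444) = sqrt((249/(-2261) + 2149900987/5371) - 171444) = sqrt((249*(-1/2261) + 2149900987/5371) - 171444) = sqrt((-249/2261 + 2149900987/5371) - 171444) = sqrt(4860924794228/12143831 - 171444) = sqrt(2778937832264/12143831) = 2*sqrt(8436737848630090846)/12143831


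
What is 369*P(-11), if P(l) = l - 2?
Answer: -4797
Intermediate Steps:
P(l) = -2 + l
369*P(-11) = 369*(-2 - 11) = 369*(-13) = -4797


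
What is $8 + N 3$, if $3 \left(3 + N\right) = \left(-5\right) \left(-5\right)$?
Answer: $24$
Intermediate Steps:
$N = \frac{16}{3}$ ($N = -3 + \frac{\left(-5\right) \left(-5\right)}{3} = -3 + \frac{1}{3} \cdot 25 = -3 + \frac{25}{3} = \frac{16}{3} \approx 5.3333$)
$8 + N 3 = 8 + \frac{16}{3} \cdot 3 = 8 + 16 = 24$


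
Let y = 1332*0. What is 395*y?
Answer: 0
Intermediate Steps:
y = 0
395*y = 395*0 = 0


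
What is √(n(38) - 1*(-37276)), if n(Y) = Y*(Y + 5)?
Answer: √38910 ≈ 197.26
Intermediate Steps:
n(Y) = Y*(5 + Y)
√(n(38) - 1*(-37276)) = √(38*(5 + 38) - 1*(-37276)) = √(38*43 + 37276) = √(1634 + 37276) = √38910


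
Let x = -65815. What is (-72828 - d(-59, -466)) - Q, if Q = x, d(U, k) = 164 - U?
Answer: -7236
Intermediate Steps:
Q = -65815
(-72828 - d(-59, -466)) - Q = (-72828 - (164 - 1*(-59))) - 1*(-65815) = (-72828 - (164 + 59)) + 65815 = (-72828 - 1*223) + 65815 = (-72828 - 223) + 65815 = -73051 + 65815 = -7236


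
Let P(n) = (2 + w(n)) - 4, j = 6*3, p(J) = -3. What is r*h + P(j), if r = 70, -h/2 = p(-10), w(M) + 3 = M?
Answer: 433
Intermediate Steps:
w(M) = -3 + M
h = 6 (h = -2*(-3) = 6)
j = 18
P(n) = -5 + n (P(n) = (2 + (-3 + n)) - 4 = (-1 + n) - 4 = -5 + n)
r*h + P(j) = 70*6 + (-5 + 18) = 420 + 13 = 433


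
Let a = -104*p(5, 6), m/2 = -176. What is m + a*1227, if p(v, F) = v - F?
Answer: 127256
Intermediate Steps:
m = -352 (m = 2*(-176) = -352)
a = 104 (a = -104*(5 - 1*6) = -104*(5 - 6) = -104*(-1) = 104)
m + a*1227 = -352 + 104*1227 = -352 + 127608 = 127256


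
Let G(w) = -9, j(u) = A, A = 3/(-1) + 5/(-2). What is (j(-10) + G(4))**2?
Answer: 841/4 ≈ 210.25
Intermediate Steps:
A = -11/2 (A = 3*(-1) + 5*(-1/2) = -3 - 5/2 = -11/2 ≈ -5.5000)
j(u) = -11/2
(j(-10) + G(4))**2 = (-11/2 - 9)**2 = (-29/2)**2 = 841/4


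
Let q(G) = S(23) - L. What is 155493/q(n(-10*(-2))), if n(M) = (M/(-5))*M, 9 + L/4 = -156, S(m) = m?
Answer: 155493/683 ≈ 227.66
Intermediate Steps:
L = -660 (L = -36 + 4*(-156) = -36 - 624 = -660)
n(M) = -M²/5 (n(M) = (M*(-⅕))*M = (-M/5)*M = -M²/5)
q(G) = 683 (q(G) = 23 - 1*(-660) = 23 + 660 = 683)
155493/q(n(-10*(-2))) = 155493/683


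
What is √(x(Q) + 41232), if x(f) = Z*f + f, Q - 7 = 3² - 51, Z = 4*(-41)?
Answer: √46937 ≈ 216.65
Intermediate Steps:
Z = -164
Q = -35 (Q = 7 + (3² - 51) = 7 + (9 - 51) = 7 - 42 = -35)
x(f) = -163*f (x(f) = -164*f + f = -163*f)
√(x(Q) + 41232) = √(-163*(-35) + 41232) = √(5705 + 41232) = √46937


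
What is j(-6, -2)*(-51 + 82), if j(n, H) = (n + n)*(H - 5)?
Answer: 2604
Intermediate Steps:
j(n, H) = 2*n*(-5 + H) (j(n, H) = (2*n)*(-5 + H) = 2*n*(-5 + H))
j(-6, -2)*(-51 + 82) = (2*(-6)*(-5 - 2))*(-51 + 82) = (2*(-6)*(-7))*31 = 84*31 = 2604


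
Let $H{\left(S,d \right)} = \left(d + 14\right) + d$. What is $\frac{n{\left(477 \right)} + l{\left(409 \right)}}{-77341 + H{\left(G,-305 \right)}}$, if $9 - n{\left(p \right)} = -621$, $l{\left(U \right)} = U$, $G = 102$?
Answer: $- \frac{1039}{77937} \approx -0.013331$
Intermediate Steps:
$H{\left(S,d \right)} = 14 + 2 d$ ($H{\left(S,d \right)} = \left(14 + d\right) + d = 14 + 2 d$)
$n{\left(p \right)} = 630$ ($n{\left(p \right)} = 9 - -621 = 9 + 621 = 630$)
$\frac{n{\left(477 \right)} + l{\left(409 \right)}}{-77341 + H{\left(G,-305 \right)}} = \frac{630 + 409}{-77341 + \left(14 + 2 \left(-305\right)\right)} = \frac{1039}{-77341 + \left(14 - 610\right)} = \frac{1039}{-77341 - 596} = \frac{1039}{-77937} = 1039 \left(- \frac{1}{77937}\right) = - \frac{1039}{77937}$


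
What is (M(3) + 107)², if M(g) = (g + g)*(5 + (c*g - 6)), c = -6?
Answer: 49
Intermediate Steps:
M(g) = 2*g*(-1 - 6*g) (M(g) = (g + g)*(5 + (-6*g - 6)) = (2*g)*(5 + (-6 - 6*g)) = (2*g)*(-1 - 6*g) = 2*g*(-1 - 6*g))
(M(3) + 107)² = (-2*3*(1 + 6*3) + 107)² = (-2*3*(1 + 18) + 107)² = (-2*3*19 + 107)² = (-114 + 107)² = (-7)² = 49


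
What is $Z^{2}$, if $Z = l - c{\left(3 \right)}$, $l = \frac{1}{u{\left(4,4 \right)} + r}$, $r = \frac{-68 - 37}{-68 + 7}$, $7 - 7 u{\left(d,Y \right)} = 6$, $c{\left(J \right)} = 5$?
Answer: $\frac{12623809}{633616} \approx 19.923$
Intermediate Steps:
$u{\left(d,Y \right)} = \frac{1}{7}$ ($u{\left(d,Y \right)} = 1 - \frac{6}{7} = \frac{1}{7}$)
$r = \frac{105}{61}$ ($r = - \frac{105}{-61} = \left(-105\right) \left(- \frac{1}{61}\right) = \frac{105}{61} \approx 1.7213$)
$l = \frac{427}{796}$ ($l = \frac{1}{\frac{1}{7} + \frac{105}{61}} = \frac{1}{\frac{796}{427}} = \frac{427}{796} \approx 0.53643$)
$Z = - \frac{3553}{796}$ ($Z = \frac{427}{796} - 5 = - \frac{3553}{796} \approx -4.4636$)
$Z^{2} = \left(- \frac{3553}{796}\right)^{2} = \frac{12623809}{633616}$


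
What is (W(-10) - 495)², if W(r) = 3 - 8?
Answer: 250000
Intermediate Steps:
W(r) = -5
(W(-10) - 495)² = (-5 - 495)² = (-500)² = 250000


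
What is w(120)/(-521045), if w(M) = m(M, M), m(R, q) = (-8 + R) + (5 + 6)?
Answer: -123/521045 ≈ -0.00023606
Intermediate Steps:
m(R, q) = 3 + R (m(R, q) = (-8 + R) + 11 = 3 + R)
w(M) = 3 + M
w(120)/(-521045) = (3 + 120)/(-521045) = 123*(-1/521045) = -123/521045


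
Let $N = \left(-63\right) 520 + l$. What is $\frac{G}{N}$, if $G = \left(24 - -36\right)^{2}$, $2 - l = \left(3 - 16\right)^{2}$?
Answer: $- \frac{3600}{32927} \approx -0.10933$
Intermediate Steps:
$l = -167$ ($l = 2 - \left(3 - 16\right)^{2} = 2 - \left(-13\right)^{2} = 2 - 169 = -167$)
$N = -32927$ ($N = \left(-63\right) 520 - 167 = -32760 - 167 = -32927$)
$G = 3600$ ($G = \left(24 + 36\right)^{2} = 60^{2} = 3600$)
$\frac{G}{N} = \frac{3600}{-32927} = 3600 \left(- \frac{1}{32927}\right) = - \frac{3600}{32927}$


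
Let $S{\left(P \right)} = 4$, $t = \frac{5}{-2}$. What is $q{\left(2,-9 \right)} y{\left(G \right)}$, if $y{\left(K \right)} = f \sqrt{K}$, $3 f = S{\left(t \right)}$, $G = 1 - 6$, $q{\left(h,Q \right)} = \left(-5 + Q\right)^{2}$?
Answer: $\frac{784 i \sqrt{5}}{3} \approx 584.36 i$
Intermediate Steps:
$t = - \frac{5}{2}$ ($t = 5 \left(- \frac{1}{2}\right) = - \frac{5}{2} \approx -2.5$)
$G = -5$
$f = \frac{4}{3}$ ($f = \frac{1}{3} \cdot 4 = \frac{4}{3} \approx 1.3333$)
$y{\left(K \right)} = \frac{4 \sqrt{K}}{3}$
$q{\left(2,-9 \right)} y{\left(G \right)} = \left(-5 - 9\right)^{2} \frac{4 \sqrt{-5}}{3} = \left(-14\right)^{2} \frac{4 i \sqrt{5}}{3} = 196 \frac{4 i \sqrt{5}}{3} = \frac{784 i \sqrt{5}}{3}$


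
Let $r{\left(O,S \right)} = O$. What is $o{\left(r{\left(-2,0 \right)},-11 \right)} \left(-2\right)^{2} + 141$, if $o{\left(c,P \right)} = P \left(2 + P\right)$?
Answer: $537$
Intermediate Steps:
$o{\left(r{\left(-2,0 \right)},-11 \right)} \left(-2\right)^{2} + 141 = - 11 \left(2 - 11\right) \left(-2\right)^{2} + 141 = \left(-11\right) \left(-9\right) 4 + 141 = 99 \cdot 4 + 141 = 396 + 141 = 537$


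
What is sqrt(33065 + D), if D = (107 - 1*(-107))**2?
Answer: sqrt(78861) ≈ 280.82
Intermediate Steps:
D = 45796 (D = (107 + 107)**2 = 214**2 = 45796)
sqrt(33065 + D) = sqrt(33065 + 45796) = sqrt(78861)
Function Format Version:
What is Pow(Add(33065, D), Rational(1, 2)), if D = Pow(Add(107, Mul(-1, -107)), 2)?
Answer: Pow(78861, Rational(1, 2)) ≈ 280.82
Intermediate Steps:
D = 45796 (D = Pow(Add(107, 107), 2) = Pow(214, 2) = 45796)
Pow(Add(33065, D), Rational(1, 2)) = Pow(Add(33065, 45796), Rational(1, 2)) = Pow(78861, Rational(1, 2))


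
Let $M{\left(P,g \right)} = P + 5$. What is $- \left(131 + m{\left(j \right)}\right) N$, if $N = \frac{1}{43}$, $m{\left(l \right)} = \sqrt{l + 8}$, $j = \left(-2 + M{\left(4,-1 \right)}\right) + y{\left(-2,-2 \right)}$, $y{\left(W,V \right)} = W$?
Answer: $- \frac{131}{43} - \frac{\sqrt{13}}{43} \approx -3.1304$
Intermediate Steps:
$M{\left(P,g \right)} = 5 + P$
$j = 5$ ($j = \left(-2 + \left(5 + 4\right)\right) - 2 = \left(-2 + 9\right) - 2 = 7 - 2 = 5$)
$m{\left(l \right)} = \sqrt{8 + l}$
$N = \frac{1}{43} \approx 0.023256$
$- \left(131 + m{\left(j \right)}\right) N = - \frac{131 + \sqrt{8 + 5}}{43} = - \frac{131 + \sqrt{13}}{43} = - (\frac{131}{43} + \frac{\sqrt{13}}{43}) = - \frac{131}{43} - \frac{\sqrt{13}}{43}$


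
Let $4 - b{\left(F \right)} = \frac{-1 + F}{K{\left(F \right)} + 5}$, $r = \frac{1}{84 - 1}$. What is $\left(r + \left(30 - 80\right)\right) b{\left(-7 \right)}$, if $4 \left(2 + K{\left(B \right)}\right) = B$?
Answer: $- \frac{215748}{415} \approx -519.88$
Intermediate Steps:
$K{\left(B \right)} = -2 + \frac{B}{4}$
$r = \frac{1}{83} \approx 0.012048$
$b{\left(F \right)} = 4 - \frac{-1 + F}{3 + \frac{F}{4}}$ ($b{\left(F \right)} = 4 - \frac{-1 + F}{\left(-2 + \frac{F}{4}\right) + 5} = 4 - \frac{-1 + F}{3 + \frac{F}{4}}$)
$\left(r + \left(30 - 80\right)\right) b{\left(-7 \right)} = \left(\frac{1}{83} + \left(30 - 80\right)\right) \frac{52}{12 - 7} = \left(\frac{1}{83} + \left(30 - 80\right)\right) \frac{52}{5} = \left(\frac{1}{83} - 50\right) 52 \cdot \frac{1}{5} = \left(- \frac{4149}{83}\right) \frac{52}{5} = - \frac{215748}{415}$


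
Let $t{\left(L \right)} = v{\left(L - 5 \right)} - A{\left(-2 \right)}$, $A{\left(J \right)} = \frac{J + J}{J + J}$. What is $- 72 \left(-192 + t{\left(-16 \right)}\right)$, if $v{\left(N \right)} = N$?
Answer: $15408$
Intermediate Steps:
$A{\left(J \right)} = 1$ ($A{\left(J \right)} = \frac{2 J}{2 J} = 2 J \frac{1}{2 J} = 1$)
$t{\left(L \right)} = -6 + L$ ($t{\left(L \right)} = \left(L - 5\right) - 1 = \left(-5 + L\right) - 1 = -6 + L$)
$- 72 \left(-192 + t{\left(-16 \right)}\right) = - 72 \left(-192 - 22\right) = \left(-72\right) \left(-214\right) = 15408$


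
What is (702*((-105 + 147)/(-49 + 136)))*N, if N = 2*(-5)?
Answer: -98280/29 ≈ -3389.0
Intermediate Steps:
N = -10
(702*((-105 + 147)/(-49 + 136)))*N = (702*((-105 + 147)/(-49 + 136)))*(-10) = (702*(42/87))*(-10) = (702*(42*(1/87)))*(-10) = (702*(14/29))*(-10) = (9828/29)*(-10) = -98280/29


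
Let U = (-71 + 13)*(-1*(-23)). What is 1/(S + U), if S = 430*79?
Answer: 1/32636 ≈ 3.0641e-5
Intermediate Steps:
S = 33970
U = -1334 (U = -58*23 = -1334)
1/(S + U) = 1/(33970 - 1334) = 1/32636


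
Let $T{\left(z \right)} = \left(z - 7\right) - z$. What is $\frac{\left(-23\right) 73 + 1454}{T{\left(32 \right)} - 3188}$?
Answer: $\frac{5}{71} \approx 0.070423$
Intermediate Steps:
$T{\left(z \right)} = -7$ ($T{\left(z \right)} = \left(-7 + z\right) - z = -7$)
$\frac{\left(-23\right) 73 + 1454}{T{\left(32 \right)} - 3188} = \frac{\left(-23\right) 73 + 1454}{-7 - 3188} = \frac{-1679 + 1454}{-3195} = \left(-225\right) \left(- \frac{1}{3195}\right) = \frac{5}{71}$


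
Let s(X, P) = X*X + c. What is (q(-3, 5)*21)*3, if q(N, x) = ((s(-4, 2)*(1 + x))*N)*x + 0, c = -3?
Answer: -73710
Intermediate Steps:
s(X, P) = -3 + X² (s(X, P) = X*X - 3 = X² - 3 = -3 + X²)
q(N, x) = N*x*(13 + 13*x) (q(N, x) = (((-3 + (-4)²)*(1 + x))*N)*x + 0 = (((-3 + 16)*(1 + x))*N)*x + 0 = ((13*(1 + x))*N)*x + 0 = ((13 + 13*x)*N)*x + 0 = (N*(13 + 13*x))*x + 0 = N*x*(13 + 13*x) + 0 = N*x*(13 + 13*x))
(q(-3, 5)*21)*3 = ((13*(-3)*5*(1 + 5))*21)*3 = ((13*(-3)*5*6)*21)*3 = -1170*21*3 = -24570*3 = -73710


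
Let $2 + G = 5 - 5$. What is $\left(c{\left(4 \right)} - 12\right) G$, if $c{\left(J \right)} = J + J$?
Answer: $8$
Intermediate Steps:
$G = -2$ ($G = -2 + \left(5 - 5\right) = -2 + 0 = -2$)
$c{\left(J \right)} = 2 J$
$\left(c{\left(4 \right)} - 12\right) G = \left(2 \cdot 4 - 12\right) \left(-2\right) = \left(8 - 12\right) \left(-2\right) = \left(-4\right) \left(-2\right) = 8$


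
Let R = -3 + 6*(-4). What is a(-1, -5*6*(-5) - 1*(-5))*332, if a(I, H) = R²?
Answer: 242028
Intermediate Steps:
R = -27 (R = -3 - 24 = -27)
a(I, H) = 729 (a(I, H) = (-27)² = 729)
a(-1, -5*6*(-5) - 1*(-5))*332 = 729*332 = 242028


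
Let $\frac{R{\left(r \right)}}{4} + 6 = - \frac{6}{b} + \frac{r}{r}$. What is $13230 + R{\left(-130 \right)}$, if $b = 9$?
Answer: $\frac{39622}{3} \approx 13207.0$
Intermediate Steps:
$R{\left(r \right)} = - \frac{68}{3}$ ($R{\left(r \right)} = -24 + 4 \left(- \frac{6}{9} + \frac{r}{r}\right) = -24 + 4 \left(\left(-6\right) \frac{1}{9} + 1\right) = -24 + 4 \left(- \frac{2}{3} + 1\right) = -24 + 4 \cdot \frac{1}{3} = -24 + \frac{4}{3} = - \frac{68}{3}$)
$13230 + R{\left(-130 \right)} = 13230 - \frac{68}{3} = \frac{39622}{3}$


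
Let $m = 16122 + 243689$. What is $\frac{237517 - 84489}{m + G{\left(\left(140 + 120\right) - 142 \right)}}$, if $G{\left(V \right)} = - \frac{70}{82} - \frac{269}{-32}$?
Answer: $\frac{200772736}{340881941} \approx 0.58898$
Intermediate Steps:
$m = 259811$
$G{\left(V \right)} = \frac{9909}{1312}$ ($G{\left(V \right)} = \left(-70\right) \frac{1}{82} - - \frac{269}{32} = - \frac{35}{41} + \frac{269}{32} = \frac{9909}{1312}$)
$\frac{237517 - 84489}{m + G{\left(\left(140 + 120\right) - 142 \right)}} = \frac{237517 - 84489}{259811 + \frac{9909}{1312}} = \frac{153028}{\frac{340881941}{1312}} = 153028 \cdot \frac{1312}{340881941} = \frac{200772736}{340881941}$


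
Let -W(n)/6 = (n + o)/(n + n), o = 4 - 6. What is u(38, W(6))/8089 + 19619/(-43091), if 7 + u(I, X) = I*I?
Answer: -96776324/348563099 ≈ -0.27764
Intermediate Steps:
o = -2
W(n) = -3*(-2 + n)/n (W(n) = -6*(n - 2)/(n + n) = -6*(-2 + n)/(2*n) = -6*(-2 + n)*1/(2*n) = -3*(-2 + n)/n)
u(I, X) = -7 + I**2 (u(I, X) = -7 + I*I = -7 + I**2)
u(38, W(6))/8089 + 19619/(-43091) = (-7 + 38**2)/8089 + 19619/(-43091) = (-7 + 1444)*(1/8089) + 19619*(-1/43091) = 1437*(1/8089) - 19619/43091 = 1437/8089 - 19619/43091 = -96776324/348563099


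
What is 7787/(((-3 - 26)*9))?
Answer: -7787/261 ≈ -29.835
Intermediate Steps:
7787/(((-3 - 26)*9)) = 7787/((-29*9)) = 7787/(-261) = 7787*(-1/261) = -7787/261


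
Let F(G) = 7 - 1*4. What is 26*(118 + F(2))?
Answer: 3146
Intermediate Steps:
F(G) = 3 (F(G) = 7 - 4 = 3)
26*(118 + F(2)) = 26*(118 + 3) = 26*121 = 3146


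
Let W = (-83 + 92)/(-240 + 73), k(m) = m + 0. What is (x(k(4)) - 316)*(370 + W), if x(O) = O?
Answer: -19275672/167 ≈ -1.1542e+5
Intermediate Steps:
k(m) = m
W = -9/167 (W = 9/(-167) = 9*(-1/167) = -9/167 ≈ -0.053892)
(x(k(4)) - 316)*(370 + W) = (4 - 316)*(370 - 9/167) = -312*61781/167 = -19275672/167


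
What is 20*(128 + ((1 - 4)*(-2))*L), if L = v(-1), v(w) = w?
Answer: 2440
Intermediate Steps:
L = -1
20*(128 + ((1 - 4)*(-2))*L) = 20*(128 + ((1 - 4)*(-2))*(-1)) = 20*(128 - 3*(-2)*(-1)) = 20*(128 + 6*(-1)) = 20*(128 - 6) = 20*122 = 2440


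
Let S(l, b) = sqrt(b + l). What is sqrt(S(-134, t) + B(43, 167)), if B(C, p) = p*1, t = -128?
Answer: sqrt(167 + I*sqrt(262)) ≈ 12.938 + 0.62554*I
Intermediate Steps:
B(C, p) = p
sqrt(S(-134, t) + B(43, 167)) = sqrt(sqrt(-128 - 134) + 167) = sqrt(sqrt(-262) + 167) = sqrt(I*sqrt(262) + 167) = sqrt(167 + I*sqrt(262))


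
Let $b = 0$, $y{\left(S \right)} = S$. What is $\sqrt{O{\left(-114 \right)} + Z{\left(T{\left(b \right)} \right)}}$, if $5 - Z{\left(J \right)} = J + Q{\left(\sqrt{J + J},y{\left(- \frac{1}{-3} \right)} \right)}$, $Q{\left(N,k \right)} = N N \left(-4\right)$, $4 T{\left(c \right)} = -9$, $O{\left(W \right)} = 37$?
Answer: $\frac{\sqrt{105}}{2} \approx 5.1235$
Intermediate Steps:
$T{\left(c \right)} = - \frac{9}{4}$ ($T{\left(c \right)} = \frac{1}{4} \left(-9\right) = - \frac{9}{4}$)
$Q{\left(N,k \right)} = - 4 N^{2}$ ($Q{\left(N,k \right)} = N^{2} \left(-4\right) = - 4 N^{2}$)
$Z{\left(J \right)} = 5 + 7 J$ ($Z{\left(J \right)} = 5 - \left(J - 4 \left(\sqrt{J + J}\right)^{2}\right) = 5 - \left(J - 4 \left(\sqrt{2 J}\right)^{2}\right) = 5 - \left(J - 4 \left(\sqrt{2} \sqrt{J}\right)^{2}\right) = 5 - \left(J - 4 \cdot 2 J\right) = 5 - \left(J - 8 J\right) = 5 - - 7 J = 5 + 7 J$)
$\sqrt{O{\left(-114 \right)} + Z{\left(T{\left(b \right)} \right)}} = \sqrt{37 + \left(5 + 7 \left(- \frac{9}{4}\right)\right)} = \sqrt{37 + \left(5 - \frac{63}{4}\right)} = \sqrt{37 - \frac{43}{4}} = \sqrt{\frac{105}{4}} = \frac{\sqrt{105}}{2}$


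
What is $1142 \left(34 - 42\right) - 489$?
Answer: $-9625$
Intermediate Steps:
$1142 \left(34 - 42\right) - 489 = 1142 \left(-8\right) - 489 = -9136 - 489 = -9625$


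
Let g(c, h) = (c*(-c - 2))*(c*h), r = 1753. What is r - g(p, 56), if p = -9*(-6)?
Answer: 9146329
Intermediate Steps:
p = 54
g(c, h) = h*c²*(-2 - c) (g(c, h) = (c*(-2 - c))*(c*h) = h*c²*(-2 - c))
r - g(p, 56) = 1753 - (-1)*56*54²*(2 + 54) = 1753 - (-1)*56*2916*56 = 1753 - 1*(-9144576) = 1753 + 9144576 = 9146329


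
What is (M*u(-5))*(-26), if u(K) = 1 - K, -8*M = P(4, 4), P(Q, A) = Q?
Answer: 78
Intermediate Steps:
M = -½ (M = -⅛*4 = -½ ≈ -0.50000)
(M*u(-5))*(-26) = -(1 - 1*(-5))/2*(-26) = -(1 + 5)/2*(-26) = -½*6*(-26) = -3*(-26) = 78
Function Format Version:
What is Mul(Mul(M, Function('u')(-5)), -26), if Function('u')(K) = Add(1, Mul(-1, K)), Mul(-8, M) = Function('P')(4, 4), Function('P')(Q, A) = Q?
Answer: 78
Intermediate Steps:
M = Rational(-1, 2) (M = Mul(Rational(-1, 8), 4) = Rational(-1, 2) ≈ -0.50000)
Mul(Mul(M, Function('u')(-5)), -26) = Mul(Mul(Rational(-1, 2), Add(1, Mul(-1, -5))), -26) = Mul(Mul(Rational(-1, 2), Add(1, 5)), -26) = Mul(Mul(Rational(-1, 2), 6), -26) = Mul(-3, -26) = 78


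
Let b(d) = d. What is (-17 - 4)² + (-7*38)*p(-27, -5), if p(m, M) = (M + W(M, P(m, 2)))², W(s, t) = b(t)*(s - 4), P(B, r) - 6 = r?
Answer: -1576673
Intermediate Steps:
P(B, r) = 6 + r
W(s, t) = t*(-4 + s) (W(s, t) = t*(s - 4) = t*(-4 + s))
p(m, M) = (-32 + 9*M)² (p(m, M) = (M + (6 + 2)*(-4 + M))² = (M + 8*(-4 + M))² = (M + (-32 + 8*M))² = (-32 + 9*M)²)
(-17 - 4)² + (-7*38)*p(-27, -5) = (-17 - 4)² + (-7*38)*(-32 + 9*(-5))² = (-21)² - 266*(-32 - 45)² = 441 - 266*(-77)² = 441 - 266*5929 = 441 - 1577114 = -1576673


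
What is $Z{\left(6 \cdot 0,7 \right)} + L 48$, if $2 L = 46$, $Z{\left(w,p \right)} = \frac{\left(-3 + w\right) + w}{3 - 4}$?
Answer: $1107$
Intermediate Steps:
$Z{\left(w,p \right)} = 3 - 2 w$ ($Z{\left(w,p \right)} = \frac{-3 + 2 w}{-1} = \left(-3 + 2 w\right) \left(-1\right) = 3 - 2 w$)
$L = 23$ ($L = \frac{1}{2} \cdot 46 = 23$)
$Z{\left(6 \cdot 0,7 \right)} + L 48 = \left(3 - 2 \cdot 6 \cdot 0\right) + 23 \cdot 48 = \left(3 - 0\right) + 1104 = \left(3 + 0\right) + 1104 = 3 + 1104 = 1107$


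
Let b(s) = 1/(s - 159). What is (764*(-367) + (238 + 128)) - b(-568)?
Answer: -203575993/727 ≈ -2.8002e+5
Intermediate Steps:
b(s) = 1/(-159 + s)
(764*(-367) + (238 + 128)) - b(-568) = (764*(-367) + (238 + 128)) - 1/(-159 - 568) = (-280388 + 366) - 1/(-727) = -280022 - 1*(-1/727) = -280022 + 1/727 = -203575993/727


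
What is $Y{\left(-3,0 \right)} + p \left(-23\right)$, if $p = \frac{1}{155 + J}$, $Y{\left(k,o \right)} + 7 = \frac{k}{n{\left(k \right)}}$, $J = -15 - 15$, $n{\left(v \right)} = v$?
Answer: $- \frac{773}{125} \approx -6.184$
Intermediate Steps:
$J = -30$ ($J = -15 - 15 = -30$)
$Y{\left(k,o \right)} = -6$ ($Y{\left(k,o \right)} = -7 + \frac{k}{k} = -7 + 1 = -6$)
$p = \frac{1}{125}$ ($p = \frac{1}{155 - 30} = \frac{1}{125} \approx 0.008$)
$Y{\left(-3,0 \right)} + p \left(-23\right) = -6 + \frac{1}{125} \left(-23\right) = -6 - \frac{23}{125} = - \frac{773}{125}$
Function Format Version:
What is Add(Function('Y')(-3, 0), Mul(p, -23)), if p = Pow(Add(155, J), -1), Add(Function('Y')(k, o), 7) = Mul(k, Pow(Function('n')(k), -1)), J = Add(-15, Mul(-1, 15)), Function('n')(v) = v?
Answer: Rational(-773, 125) ≈ -6.1840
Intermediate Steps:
J = -30 (J = Add(-15, -15) = -30)
Function('Y')(k, o) = -6 (Function('Y')(k, o) = Add(-7, Mul(k, Pow(k, -1))) = Add(-7, 1) = -6)
p = Rational(1, 125) (p = Pow(Add(155, -30), -1) = Pow(125, -1) = Rational(1, 125) ≈ 0.0080000)
Add(Function('Y')(-3, 0), Mul(p, -23)) = Add(-6, Mul(Rational(1, 125), -23)) = Add(-6, Rational(-23, 125)) = Rational(-773, 125)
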